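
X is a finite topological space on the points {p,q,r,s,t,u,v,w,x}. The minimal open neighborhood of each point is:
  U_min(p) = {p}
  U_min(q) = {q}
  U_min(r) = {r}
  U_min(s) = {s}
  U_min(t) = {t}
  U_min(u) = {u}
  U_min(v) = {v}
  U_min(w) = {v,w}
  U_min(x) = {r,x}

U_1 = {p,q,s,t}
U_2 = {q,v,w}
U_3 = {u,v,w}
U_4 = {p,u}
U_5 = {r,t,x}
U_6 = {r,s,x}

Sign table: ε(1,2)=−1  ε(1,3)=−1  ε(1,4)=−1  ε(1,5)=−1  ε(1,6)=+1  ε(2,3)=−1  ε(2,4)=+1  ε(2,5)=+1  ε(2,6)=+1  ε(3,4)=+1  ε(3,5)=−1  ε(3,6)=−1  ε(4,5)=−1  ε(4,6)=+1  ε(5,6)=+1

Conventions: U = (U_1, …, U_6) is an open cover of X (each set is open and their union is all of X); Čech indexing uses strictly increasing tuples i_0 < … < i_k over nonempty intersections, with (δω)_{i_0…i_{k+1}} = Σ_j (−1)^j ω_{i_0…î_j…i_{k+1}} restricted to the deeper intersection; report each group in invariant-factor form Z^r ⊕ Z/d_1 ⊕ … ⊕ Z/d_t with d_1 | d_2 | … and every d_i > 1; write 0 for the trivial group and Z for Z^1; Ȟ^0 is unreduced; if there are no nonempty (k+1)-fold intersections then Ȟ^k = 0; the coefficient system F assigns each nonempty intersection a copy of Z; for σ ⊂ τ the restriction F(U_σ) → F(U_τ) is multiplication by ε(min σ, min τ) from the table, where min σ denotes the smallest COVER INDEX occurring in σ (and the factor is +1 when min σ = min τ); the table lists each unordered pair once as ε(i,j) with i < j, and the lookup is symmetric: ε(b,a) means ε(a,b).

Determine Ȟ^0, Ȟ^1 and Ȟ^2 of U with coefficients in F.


Ȟ^0(U;F) ≅ 0, Ȟ^1(U;F) ≅ Z ⊕ Z/2, Ȟ^2(U;F) ≅ 0

nonempty overlaps:
  U12={q} U14={p} U15={t} U16={s} U23={v,w} U34={u} U56={r,x}
C dims 6,7; δ0: rk 6, SNF 1^5·2
degree 0: 6−6−0 = 0 → Ȟ^0 ≅ 0
degree 1: 7−0−6 = 1 plus torsion [2] → Ȟ^1 ≅ Z ⊕ Z/2
degree 2: 0−0−0 = 0 → Ȟ^2 ≅ 0


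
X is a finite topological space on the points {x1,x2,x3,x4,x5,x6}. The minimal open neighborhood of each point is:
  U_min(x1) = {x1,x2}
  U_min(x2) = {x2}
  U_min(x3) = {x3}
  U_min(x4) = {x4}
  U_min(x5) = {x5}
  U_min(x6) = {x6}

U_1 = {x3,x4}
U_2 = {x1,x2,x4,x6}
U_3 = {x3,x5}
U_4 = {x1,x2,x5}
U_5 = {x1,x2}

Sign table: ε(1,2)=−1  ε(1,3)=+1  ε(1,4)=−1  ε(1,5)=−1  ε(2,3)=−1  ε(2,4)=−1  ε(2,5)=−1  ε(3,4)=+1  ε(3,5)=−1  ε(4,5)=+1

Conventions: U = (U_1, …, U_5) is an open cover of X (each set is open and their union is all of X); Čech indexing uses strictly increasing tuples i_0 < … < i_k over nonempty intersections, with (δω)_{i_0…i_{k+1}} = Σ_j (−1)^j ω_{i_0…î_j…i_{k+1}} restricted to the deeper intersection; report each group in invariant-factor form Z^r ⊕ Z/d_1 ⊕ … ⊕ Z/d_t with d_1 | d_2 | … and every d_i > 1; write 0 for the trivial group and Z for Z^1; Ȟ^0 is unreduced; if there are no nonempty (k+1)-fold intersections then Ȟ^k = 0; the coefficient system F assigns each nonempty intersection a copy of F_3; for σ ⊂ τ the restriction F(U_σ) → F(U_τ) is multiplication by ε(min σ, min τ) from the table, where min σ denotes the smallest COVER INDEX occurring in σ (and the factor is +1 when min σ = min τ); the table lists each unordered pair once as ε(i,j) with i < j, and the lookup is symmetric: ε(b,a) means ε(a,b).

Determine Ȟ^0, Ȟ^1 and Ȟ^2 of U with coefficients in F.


cover nerve:
  U12={x4} U13={x3} U24={x1,x2} U25={x1,x2} U34={x5} U45={x1,x2}
  U245={x1,x2}
C dims 5,6,1; δ0: rk_F3 4; δ1: rk_F3 1
Ȟ^0: (5−4)−0=1 ⇒ Z/3
Ȟ^1: (6−1)−4=1 ⇒ Z/3
Ȟ^2: (1−0)−1=0 ⇒ 0

Ȟ^0 ≅ Z/3, Ȟ^1 ≅ Z/3 and Ȟ^2 ≅ 0


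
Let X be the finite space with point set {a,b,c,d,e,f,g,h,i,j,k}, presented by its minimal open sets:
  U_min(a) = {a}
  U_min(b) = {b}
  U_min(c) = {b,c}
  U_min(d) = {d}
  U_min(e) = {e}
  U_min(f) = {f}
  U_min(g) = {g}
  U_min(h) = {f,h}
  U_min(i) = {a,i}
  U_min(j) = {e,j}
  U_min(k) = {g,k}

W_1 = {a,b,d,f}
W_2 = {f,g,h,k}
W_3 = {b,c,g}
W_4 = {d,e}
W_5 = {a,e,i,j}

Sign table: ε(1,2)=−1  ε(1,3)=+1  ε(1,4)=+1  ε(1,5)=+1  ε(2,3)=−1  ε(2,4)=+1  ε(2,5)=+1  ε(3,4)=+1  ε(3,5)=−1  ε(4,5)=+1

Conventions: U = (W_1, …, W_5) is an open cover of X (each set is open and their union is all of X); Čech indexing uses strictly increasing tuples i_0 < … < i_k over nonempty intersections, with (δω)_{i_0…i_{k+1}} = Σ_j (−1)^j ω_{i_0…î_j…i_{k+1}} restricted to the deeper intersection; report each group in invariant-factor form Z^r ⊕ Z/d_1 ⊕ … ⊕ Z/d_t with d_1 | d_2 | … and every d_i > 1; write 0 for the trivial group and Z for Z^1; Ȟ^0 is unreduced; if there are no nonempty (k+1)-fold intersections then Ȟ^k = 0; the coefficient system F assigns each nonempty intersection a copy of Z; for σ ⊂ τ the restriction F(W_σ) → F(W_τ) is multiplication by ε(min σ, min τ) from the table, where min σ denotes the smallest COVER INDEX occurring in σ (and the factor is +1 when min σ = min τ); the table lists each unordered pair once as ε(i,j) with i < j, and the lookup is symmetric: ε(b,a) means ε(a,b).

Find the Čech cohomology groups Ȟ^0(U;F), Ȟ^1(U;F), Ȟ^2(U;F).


Ȟ^0(U;F) ≅ Z,  Ȟ^1(U;F) ≅ Z^2,  Ȟ^2(U;F) ≅ 0

cover nerve:
  W12={f} W13={b} W14={d} W15={a} W23={g} W45={e}
C dims 5,6; δ0: rk 4, SNF 1^4
Ȟ^0: (5−4)−0=1 ⇒ Z
Ȟ^1: (6−0)−4=2 ⇒ Z^2
Ȟ^2: (0−0)−0=0 ⇒ 0


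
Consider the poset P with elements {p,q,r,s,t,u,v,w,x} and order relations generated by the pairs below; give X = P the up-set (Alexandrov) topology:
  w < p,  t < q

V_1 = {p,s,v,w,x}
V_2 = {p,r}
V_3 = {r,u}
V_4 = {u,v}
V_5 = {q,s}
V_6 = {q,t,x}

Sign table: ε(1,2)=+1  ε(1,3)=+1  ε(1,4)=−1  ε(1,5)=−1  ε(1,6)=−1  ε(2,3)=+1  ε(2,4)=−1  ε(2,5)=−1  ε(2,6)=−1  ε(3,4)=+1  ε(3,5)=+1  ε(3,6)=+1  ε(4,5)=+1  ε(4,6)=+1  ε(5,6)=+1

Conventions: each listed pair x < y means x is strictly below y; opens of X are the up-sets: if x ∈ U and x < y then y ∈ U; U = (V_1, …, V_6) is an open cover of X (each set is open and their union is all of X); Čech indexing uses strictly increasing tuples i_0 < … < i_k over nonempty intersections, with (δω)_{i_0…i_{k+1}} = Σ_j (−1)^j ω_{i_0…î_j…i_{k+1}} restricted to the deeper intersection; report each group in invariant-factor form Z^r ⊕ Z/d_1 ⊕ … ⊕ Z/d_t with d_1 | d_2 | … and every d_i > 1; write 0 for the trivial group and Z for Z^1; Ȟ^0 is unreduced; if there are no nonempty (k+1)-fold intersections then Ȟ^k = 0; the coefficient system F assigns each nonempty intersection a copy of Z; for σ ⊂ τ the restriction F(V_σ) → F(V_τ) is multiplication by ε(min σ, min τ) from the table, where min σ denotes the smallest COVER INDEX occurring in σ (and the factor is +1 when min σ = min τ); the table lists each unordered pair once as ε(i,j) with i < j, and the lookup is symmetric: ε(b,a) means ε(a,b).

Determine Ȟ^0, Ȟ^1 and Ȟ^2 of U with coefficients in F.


nerve of the cover:
  V12={p} V14={v} V15={s} V16={x} V23={r} V34={u} V56={q}
C dims 6,7; δ0: rk 6, SNF 1^5·2
Ȟ^0 = (6 − 6) − 0 = 0, so Ȟ^0 ≅ 0
Ȟ^1 = (7 − 0) − 6 = 1 plus torsion [2], so Ȟ^1 ≅ Z ⊕ Z/2
Ȟ^2 = (0 − 0) − 0 = 0, so Ȟ^2 ≅ 0

Ȟ^0 ≅ 0, Ȟ^1 ≅ Z ⊕ Z/2, Ȟ^2 ≅ 0


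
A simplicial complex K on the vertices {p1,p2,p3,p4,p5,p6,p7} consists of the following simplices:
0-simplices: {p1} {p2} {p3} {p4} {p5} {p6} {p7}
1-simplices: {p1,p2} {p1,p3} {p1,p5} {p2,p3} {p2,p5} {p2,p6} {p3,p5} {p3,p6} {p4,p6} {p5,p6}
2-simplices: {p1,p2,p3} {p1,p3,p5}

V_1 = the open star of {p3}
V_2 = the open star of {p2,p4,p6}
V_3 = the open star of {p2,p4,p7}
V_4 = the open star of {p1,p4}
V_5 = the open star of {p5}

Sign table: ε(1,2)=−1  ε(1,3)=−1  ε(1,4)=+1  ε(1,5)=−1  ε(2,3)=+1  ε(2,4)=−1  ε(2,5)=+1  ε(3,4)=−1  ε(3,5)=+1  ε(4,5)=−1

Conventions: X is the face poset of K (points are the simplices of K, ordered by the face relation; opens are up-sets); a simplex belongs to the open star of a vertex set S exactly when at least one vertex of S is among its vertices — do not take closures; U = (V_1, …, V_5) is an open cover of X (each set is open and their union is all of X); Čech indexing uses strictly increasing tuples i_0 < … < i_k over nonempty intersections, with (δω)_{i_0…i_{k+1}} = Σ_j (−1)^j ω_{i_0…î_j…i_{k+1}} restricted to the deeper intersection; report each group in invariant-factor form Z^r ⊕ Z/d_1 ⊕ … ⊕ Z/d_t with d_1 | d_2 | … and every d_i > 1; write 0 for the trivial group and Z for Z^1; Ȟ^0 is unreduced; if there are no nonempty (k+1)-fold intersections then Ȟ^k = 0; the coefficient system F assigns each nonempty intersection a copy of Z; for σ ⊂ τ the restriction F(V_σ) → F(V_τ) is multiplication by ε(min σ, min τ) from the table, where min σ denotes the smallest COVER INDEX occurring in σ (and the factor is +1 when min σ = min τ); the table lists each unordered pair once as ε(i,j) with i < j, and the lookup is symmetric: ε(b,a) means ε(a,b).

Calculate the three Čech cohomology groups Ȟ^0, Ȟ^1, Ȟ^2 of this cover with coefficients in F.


intersection data:
  V1={{p3},{p1,p3},{p2,p3},{p3,p5},{p3,p6},{p1,p2,p3},{p1,p3,p5}} V2={{p2},{p4},{p6},{p1,p2},{p2,p3},{p2,p5},{p2,p6},{p3,p6},{p4,p6},{p5,p6},{p1,p2,p3}} V3={{p2},{p4},{p7},{p1,p2},{p2,p3},{p2,p5},{p2,p6},{p4,p6},{p1,p2,p3}} V4={{p1},{p4},{p1,p2},{p1,p3},{p1,p5},{p4,p6},{p1,p2,p3},{p1,p3,p5}} V5={{p5},{p1,p5},{p2,p5},{p3,p5},{p5,p6},{p1,p3,p5}}
  V12={{p2,p3},{p3,p6},{p1,p2,p3}} V13={{p2,p3},{p1,p2,p3}} V14={{p1,p3},{p1,p2,p3},{p1,p3,p5}} V15={{p3,p5},{p1,p3,p5}} V23={{p2},{p4},{p1,p2},{p2,p3},{p2,p5},{p2,p6},{p4,p6},{p1,p2,p3}} V24={{p4},{p1,p2},{p4,p6},{p1,p2,p3}} V25={{p2,p5},{p5,p6}} V34={{p4},{p1,p2},{p4,p6},{p1,p2,p3}} V35={{p2,p5}} V45={{p1,p5},{p1,p3,p5}}
  V123={{p2,p3},{p1,p2,p3}} V124={{p1,p2,p3}} V134={{p1,p2,p3}} V145={{p1,p3,p5}} V234={{p4},{p1,p2},{p4,p6},{p1,p2,p3}} V235={{p2,p5}}
  V1234={{p1,p2,p3}}
C dims 5,10,6,1; δ0: rk 4, SNF 1^4; δ1: rk 5, SNF 1^5; δ2: rk 1, SNF 1^1
Ȟ^0 = (5 − 4) − 0 = 1, so Ȟ^0 ≅ Z
Ȟ^1 = (10 − 5) − 4 = 1, so Ȟ^1 ≅ Z
Ȟ^2 = (6 − 1) − 5 = 0, so Ȟ^2 ≅ 0

Ȟ^0 ≅ Z, Ȟ^1 ≅ Z, Ȟ^2 ≅ 0


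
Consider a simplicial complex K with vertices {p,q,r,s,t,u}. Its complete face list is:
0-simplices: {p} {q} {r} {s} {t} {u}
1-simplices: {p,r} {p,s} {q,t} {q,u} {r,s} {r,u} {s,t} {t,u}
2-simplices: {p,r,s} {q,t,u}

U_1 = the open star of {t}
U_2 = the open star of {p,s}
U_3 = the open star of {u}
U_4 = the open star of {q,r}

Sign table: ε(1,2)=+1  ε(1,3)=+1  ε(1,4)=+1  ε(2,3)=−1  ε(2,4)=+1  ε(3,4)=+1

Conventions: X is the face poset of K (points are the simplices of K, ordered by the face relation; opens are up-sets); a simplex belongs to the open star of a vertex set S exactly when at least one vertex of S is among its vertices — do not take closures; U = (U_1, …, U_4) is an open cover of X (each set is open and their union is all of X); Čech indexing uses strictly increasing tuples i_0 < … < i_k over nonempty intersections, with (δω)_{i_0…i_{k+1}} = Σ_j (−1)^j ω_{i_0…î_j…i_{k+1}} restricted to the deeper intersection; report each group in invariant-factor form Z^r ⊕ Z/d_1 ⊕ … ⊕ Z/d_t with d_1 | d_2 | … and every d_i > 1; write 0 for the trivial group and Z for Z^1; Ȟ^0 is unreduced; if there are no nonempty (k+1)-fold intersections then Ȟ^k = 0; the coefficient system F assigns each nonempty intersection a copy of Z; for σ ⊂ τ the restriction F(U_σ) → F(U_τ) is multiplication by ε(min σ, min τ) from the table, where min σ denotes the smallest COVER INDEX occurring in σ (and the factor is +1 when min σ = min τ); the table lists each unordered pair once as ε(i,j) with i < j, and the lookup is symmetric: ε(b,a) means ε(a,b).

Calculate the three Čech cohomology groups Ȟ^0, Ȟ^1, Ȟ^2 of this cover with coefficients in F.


nonempty intersections:
  U1={{t},{q,t},{s,t},{t,u},{q,t,u}} U2={{p},{s},{p,r},{p,s},{r,s},{s,t},{p,r,s}} U3={{u},{q,u},{r,u},{t,u},{q,t,u}} U4={{q},{r},{p,r},{q,t},{q,u},{r,s},{r,u},{p,r,s},{q,t,u}}
  U12={{s,t}} U13={{t,u},{q,t,u}} U14={{q,t},{q,t,u}} U24={{p,r},{r,s},{p,r,s}} U34={{q,u},{r,u},{q,t,u}}
  U134={{q,t,u}}
C dims 4,5,1; δ0: rk 3, SNF 1^3; δ1: rk 1, SNF 1^1
Ȟ^0: (4−3)−0=1 ⇒ Z
Ȟ^1: (5−1)−3=1 ⇒ Z
Ȟ^2: (1−0)−1=0 ⇒ 0

Ȟ^0 ≅ Z, Ȟ^1 ≅ Z, Ȟ^2 ≅ 0


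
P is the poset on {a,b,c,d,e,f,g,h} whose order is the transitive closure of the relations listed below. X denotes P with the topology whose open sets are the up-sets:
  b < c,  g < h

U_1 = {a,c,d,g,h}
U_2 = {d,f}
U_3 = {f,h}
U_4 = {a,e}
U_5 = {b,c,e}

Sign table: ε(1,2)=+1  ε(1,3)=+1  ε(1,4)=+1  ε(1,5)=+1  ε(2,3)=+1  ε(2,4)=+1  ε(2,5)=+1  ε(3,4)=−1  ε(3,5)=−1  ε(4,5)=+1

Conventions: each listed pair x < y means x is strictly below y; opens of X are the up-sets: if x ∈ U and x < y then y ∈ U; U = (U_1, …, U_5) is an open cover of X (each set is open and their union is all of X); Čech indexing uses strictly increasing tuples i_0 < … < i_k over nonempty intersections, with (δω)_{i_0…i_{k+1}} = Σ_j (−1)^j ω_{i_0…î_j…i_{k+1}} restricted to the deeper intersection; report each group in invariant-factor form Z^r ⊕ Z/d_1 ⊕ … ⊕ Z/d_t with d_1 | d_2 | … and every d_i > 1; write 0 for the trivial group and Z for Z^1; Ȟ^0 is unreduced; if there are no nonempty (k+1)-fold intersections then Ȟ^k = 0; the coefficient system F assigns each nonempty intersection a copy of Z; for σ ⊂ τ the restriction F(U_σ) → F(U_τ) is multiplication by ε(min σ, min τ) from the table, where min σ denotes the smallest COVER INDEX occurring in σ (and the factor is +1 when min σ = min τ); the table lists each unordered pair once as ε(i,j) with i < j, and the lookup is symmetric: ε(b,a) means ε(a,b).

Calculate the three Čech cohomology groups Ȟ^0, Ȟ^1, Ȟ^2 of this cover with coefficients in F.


Ȟ^0(U;F) ≅ Z, Ȟ^1(U;F) ≅ Z^2 and Ȟ^2(U;F) ≅ 0

nerve of the cover:
  U12={d} U13={h} U14={a} U15={c} U23={f} U45={e}
C dims 5,6; δ0: rk 4, SNF 1^4
Ȟ^0 = (5 − 4) − 0 = 1, so Ȟ^0 ≅ Z
Ȟ^1 = (6 − 0) − 4 = 2, so Ȟ^1 ≅ Z^2
Ȟ^2 = (0 − 0) − 0 = 0, so Ȟ^2 ≅ 0


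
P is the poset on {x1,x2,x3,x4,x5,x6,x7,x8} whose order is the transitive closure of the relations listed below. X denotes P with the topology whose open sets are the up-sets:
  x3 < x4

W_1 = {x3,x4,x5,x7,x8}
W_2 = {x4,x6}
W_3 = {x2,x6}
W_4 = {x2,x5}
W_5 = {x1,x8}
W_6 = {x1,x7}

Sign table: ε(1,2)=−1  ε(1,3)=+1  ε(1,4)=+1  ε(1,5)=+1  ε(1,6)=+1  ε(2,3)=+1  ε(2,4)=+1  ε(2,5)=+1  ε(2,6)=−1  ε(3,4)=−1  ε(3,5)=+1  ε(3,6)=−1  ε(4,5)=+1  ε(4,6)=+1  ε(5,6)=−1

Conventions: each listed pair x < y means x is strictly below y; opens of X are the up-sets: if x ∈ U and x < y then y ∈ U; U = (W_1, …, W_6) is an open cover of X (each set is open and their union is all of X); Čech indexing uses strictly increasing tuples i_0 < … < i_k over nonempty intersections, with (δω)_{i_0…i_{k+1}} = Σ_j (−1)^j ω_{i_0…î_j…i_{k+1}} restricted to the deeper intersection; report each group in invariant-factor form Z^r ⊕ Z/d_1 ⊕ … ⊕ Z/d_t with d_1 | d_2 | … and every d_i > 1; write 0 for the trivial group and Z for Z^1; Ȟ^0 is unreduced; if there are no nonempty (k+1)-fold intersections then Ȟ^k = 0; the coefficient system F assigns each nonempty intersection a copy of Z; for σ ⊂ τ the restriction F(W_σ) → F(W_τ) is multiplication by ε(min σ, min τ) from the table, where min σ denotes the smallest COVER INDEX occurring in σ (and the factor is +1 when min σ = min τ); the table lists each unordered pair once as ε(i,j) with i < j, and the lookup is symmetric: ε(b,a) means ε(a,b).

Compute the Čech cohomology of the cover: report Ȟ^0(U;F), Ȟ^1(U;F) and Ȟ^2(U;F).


nerve simplices:
  W12={x4} W14={x5} W15={x8} W16={x7} W23={x6} W34={x2} W56={x1}
C dims 6,7; δ0: rk 6, SNF 1^5·2
degree 0: 6−6−0 = 0 → Ȟ^0 ≅ 0
degree 1: 7−0−6 = 1 plus torsion [2] → Ȟ^1 ≅ Z ⊕ Z/2
degree 2: 0−0−0 = 0 → Ȟ^2 ≅ 0

Ȟ^0 = 0; Ȟ^1 = Z ⊕ Z/2; Ȟ^2 = 0


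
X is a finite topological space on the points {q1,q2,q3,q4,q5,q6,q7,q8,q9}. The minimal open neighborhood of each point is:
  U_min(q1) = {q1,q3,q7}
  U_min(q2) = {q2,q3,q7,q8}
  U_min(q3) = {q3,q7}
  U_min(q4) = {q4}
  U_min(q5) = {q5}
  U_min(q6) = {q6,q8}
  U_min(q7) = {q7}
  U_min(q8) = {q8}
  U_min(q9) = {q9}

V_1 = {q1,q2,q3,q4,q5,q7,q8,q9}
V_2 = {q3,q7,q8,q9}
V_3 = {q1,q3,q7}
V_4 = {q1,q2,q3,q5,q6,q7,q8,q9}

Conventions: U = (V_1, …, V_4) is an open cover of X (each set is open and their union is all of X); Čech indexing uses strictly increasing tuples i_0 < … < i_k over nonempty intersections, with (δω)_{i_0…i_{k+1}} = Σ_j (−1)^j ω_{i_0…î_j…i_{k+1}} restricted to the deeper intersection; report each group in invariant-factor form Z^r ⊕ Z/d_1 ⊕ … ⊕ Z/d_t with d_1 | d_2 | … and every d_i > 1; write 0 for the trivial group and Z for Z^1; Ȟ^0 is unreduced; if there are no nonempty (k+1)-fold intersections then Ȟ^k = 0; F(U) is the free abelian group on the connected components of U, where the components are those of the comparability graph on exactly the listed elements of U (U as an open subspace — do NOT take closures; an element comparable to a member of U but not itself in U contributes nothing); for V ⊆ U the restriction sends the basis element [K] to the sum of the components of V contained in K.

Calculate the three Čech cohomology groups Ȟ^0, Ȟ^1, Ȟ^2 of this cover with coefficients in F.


Ȟ^0 = Z^4,  Ȟ^1 = 0,  Ȟ^2 = 0

cover nerve:
  V12={q3,q7,q8,q9} V13={q1,q3,q7} V14={q1,q2,q3,q5,q7,q8,q9} V23={q3,q7} V24={q3,q7,q8,q9} V34={q1,q3,q7}
  V123={q3,q7} V124={q3,q7,q8,q9} V134={q1,q3,q7} V234={q3,q7}
  V1234={q3,q7}
components per intersection:
  V1: {q1,q2,q3,q7,q8} {q4} {q5} {q9}
  V2: {q3,q7} {q8} {q9}
  V3: {q1,q3,q7}
  V4: {q1,q2,q3,q6,q7,q8} {q5} {q9}
  V12: {q3,q7} {q8} {q9}
  V13: {q1,q3,q7}
  V14: {q1,q2,q3,q7,q8} {q5} {q9}
  V23: {q3,q7}
  V24: {q3,q7} {q8} {q9}
  V34: {q1,q3,q7}
  V123: {q3,q7}
  V124: {q3,q7} {q8} {q9}
  V134: {q1,q3,q7}
  V234: {q3,q7}
  V1234: {q3,q7}
C dims 11,12,6,1; δ0: rk 7, SNF 1^7; δ1: rk 5, SNF 1^5; δ2: rk 1, SNF 1^1
Ȟ^0: (11−7)−0=4 ⇒ Z^4
Ȟ^1: (12−5)−7=0 ⇒ 0
Ȟ^2: (6−1)−5=0 ⇒ 0


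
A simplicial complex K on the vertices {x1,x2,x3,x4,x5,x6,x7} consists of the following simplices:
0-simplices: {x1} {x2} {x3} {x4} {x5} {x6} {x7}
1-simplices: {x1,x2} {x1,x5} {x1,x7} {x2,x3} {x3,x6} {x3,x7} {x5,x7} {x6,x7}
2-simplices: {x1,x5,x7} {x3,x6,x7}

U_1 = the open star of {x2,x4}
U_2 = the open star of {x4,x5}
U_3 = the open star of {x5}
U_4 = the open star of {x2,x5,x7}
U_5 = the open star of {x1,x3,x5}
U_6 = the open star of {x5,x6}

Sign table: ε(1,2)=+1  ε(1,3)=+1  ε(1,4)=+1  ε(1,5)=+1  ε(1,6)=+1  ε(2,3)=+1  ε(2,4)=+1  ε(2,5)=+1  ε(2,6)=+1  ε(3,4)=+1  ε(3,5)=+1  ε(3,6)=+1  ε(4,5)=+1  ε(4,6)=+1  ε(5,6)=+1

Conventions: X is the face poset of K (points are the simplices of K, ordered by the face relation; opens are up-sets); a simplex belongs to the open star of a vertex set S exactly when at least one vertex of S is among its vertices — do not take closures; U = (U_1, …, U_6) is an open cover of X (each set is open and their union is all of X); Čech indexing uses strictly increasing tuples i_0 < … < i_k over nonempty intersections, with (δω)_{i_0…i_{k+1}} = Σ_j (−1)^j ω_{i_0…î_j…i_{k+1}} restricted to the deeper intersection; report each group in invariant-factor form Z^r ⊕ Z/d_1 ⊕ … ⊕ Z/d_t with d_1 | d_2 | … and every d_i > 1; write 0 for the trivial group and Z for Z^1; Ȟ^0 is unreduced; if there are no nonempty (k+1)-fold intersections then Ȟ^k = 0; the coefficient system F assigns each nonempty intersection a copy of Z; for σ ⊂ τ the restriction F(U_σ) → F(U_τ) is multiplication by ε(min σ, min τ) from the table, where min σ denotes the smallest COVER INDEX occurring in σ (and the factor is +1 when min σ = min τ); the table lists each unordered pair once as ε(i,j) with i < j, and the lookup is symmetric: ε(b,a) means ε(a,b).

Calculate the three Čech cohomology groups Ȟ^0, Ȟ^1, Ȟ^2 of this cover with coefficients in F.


Ȟ^0 = Z, Ȟ^1 = Z, Ȟ^2 = 0

cover nerve:
  U1={{x2},{x4},{x1,x2},{x2,x3}} U2={{x4},{x5},{x1,x5},{x5,x7},{x1,x5,x7}} U3={{x5},{x1,x5},{x5,x7},{x1,x5,x7}} U4={{x2},{x5},{x7},{x1,x2},{x1,x5},{x1,x7},{x2,x3},{x3,x7},{x5,x7},{x6,x7},{x1,x5,x7},{x3,x6,x7}} U5={{x1},{x3},{x5},{x1,x2},{x1,x5},{x1,x7},{x2,x3},{x3,x6},{x3,x7},{x5,x7},{x1,x5,x7},{x3,x6,x7}} U6={{x5},{x6},{x1,x5},{x3,x6},{x5,x7},{x6,x7},{x1,x5,x7},{x3,x6,x7}}
  U12={{x4}} U14={{x2},{x1,x2},{x2,x3}} U15={{x1,x2},{x2,x3}} U23={{x5},{x1,x5},{x5,x7},{x1,x5,x7}} U24={{x5},{x1,x5},{x5,x7},{x1,x5,x7}} U25={{x5},{x1,x5},{x5,x7},{x1,x5,x7}} U26={{x5},{x1,x5},{x5,x7},{x1,x5,x7}} U34={{x5},{x1,x5},{x5,x7},{x1,x5,x7}} U35={{x5},{x1,x5},{x5,x7},{x1,x5,x7}} U36={{x5},{x1,x5},{x5,x7},{x1,x5,x7}} U45={{x5},{x1,x2},{x1,x5},{x1,x7},{x2,x3},{x3,x7},{x5,x7},{x1,x5,x7},{x3,x6,x7}} U46={{x5},{x1,x5},{x5,x7},{x6,x7},{x1,x5,x7},{x3,x6,x7}} U56={{x5},{x1,x5},{x3,x6},{x5,x7},{x1,x5,x7},{x3,x6,x7}}
  U145={{x1,x2},{x2,x3}} U234={{x5},{x1,x5},{x5,x7},{x1,x5,x7}} U235={{x5},{x1,x5},{x5,x7},{x1,x5,x7}} U236={{x5},{x1,x5},{x5,x7},{x1,x5,x7}} U245={{x5},{x1,x5},{x5,x7},{x1,x5,x7}} U246={{x5},{x1,x5},{x5,x7},{x1,x5,x7}} U256={{x5},{x1,x5},{x5,x7},{x1,x5,x7}} U345={{x5},{x1,x5},{x5,x7},{x1,x5,x7}} U346={{x5},{x1,x5},{x5,x7},{x1,x5,x7}} U356={{x5},{x1,x5},{x5,x7},{x1,x5,x7}} U456={{x5},{x1,x5},{x5,x7},{x1,x5,x7},{x3,x6,x7}}
  U2345={{x5},{x1,x5},{x5,x7},{x1,x5,x7}} U2346={{x5},{x1,x5},{x5,x7},{x1,x5,x7}} U2356={{x5},{x1,x5},{x5,x7},{x1,x5,x7}} U2456={{x5},{x1,x5},{x5,x7},{x1,x5,x7}} U3456={{x5},{x1,x5},{x5,x7},{x1,x5,x7}}
  U23456={{x5},{x1,x5},{x5,x7},{x1,x5,x7}}
C dims 6,13,11,5; δ0: rk 5, SNF 1^5; δ1: rk 7, SNF 1^7; δ2: rk 4, SNF 1^4
Ȟ^0: (6−5)−0=1 ⇒ Z
Ȟ^1: (13−7)−5=1 ⇒ Z
Ȟ^2: (11−4)−7=0 ⇒ 0


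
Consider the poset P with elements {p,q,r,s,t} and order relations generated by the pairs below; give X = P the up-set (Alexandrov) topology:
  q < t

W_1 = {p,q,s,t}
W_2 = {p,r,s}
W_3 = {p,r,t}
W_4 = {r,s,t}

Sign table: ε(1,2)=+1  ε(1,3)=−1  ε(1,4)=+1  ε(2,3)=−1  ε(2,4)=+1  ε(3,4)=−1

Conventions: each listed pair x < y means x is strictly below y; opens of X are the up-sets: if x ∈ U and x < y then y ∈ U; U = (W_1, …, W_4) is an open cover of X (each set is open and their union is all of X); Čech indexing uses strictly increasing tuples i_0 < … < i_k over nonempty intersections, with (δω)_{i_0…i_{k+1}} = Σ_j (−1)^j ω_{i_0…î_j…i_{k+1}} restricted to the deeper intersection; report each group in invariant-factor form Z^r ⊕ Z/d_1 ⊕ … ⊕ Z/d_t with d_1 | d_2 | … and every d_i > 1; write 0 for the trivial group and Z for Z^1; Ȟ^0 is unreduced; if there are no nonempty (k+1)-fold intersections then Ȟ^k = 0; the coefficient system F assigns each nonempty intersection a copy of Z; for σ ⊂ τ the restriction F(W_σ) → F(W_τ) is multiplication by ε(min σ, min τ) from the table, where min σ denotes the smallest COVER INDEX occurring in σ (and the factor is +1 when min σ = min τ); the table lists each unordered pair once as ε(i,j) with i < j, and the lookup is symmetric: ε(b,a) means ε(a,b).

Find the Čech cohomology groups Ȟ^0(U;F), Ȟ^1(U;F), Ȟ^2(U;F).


cover nerve:
  W12={p,s} W13={p,t} W14={s,t} W23={p,r} W24={r,s} W34={r,t}
  W123={p} W124={s} W134={t} W234={r}
C dims 4,6,4; δ0: rk 3, SNF 1^3; δ1: rk 3, SNF 1^3
Ȟ^0: (4−3)−0=1 ⇒ Z
Ȟ^1: (6−3)−3=0 ⇒ 0
Ȟ^2: (4−0)−3=1 ⇒ Z

Ȟ^0 = Z,  Ȟ^1 = 0,  Ȟ^2 = Z


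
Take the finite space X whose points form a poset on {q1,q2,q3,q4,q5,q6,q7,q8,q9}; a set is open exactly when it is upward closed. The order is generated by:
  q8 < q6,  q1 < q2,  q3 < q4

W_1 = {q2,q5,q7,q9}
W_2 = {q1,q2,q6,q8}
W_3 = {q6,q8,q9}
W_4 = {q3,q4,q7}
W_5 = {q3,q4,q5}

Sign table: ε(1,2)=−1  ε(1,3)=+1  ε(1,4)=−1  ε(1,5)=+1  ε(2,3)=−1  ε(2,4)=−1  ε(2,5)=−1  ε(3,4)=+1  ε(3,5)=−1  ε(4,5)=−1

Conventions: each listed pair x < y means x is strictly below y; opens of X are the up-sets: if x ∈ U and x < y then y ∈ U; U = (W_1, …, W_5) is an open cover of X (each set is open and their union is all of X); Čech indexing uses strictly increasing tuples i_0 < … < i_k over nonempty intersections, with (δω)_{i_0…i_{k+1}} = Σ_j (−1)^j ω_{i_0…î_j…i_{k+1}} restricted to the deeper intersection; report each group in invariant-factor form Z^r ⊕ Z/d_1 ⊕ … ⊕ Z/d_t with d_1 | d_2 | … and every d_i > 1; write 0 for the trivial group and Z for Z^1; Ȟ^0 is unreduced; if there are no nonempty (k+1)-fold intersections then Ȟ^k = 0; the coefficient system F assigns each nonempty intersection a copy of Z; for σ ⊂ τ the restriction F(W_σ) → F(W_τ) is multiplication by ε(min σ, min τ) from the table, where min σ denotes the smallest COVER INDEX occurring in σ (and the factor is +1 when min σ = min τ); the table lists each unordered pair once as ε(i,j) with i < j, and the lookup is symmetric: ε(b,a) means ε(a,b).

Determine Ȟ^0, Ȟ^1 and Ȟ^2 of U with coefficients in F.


nonempty overlaps:
  W12={q2} W13={q9} W14={q7} W15={q5} W23={q6,q8} W45={q3,q4}
C dims 5,6; δ0: rk 4, SNF 1^4
degree 0: 5−4−0 = 1 → Ȟ^0 ≅ Z
degree 1: 6−0−4 = 2 → Ȟ^1 ≅ Z^2
degree 2: 0−0−0 = 0 → Ȟ^2 ≅ 0

Ȟ^0 ≅ Z, Ȟ^1 ≅ Z^2, Ȟ^2 ≅ 0


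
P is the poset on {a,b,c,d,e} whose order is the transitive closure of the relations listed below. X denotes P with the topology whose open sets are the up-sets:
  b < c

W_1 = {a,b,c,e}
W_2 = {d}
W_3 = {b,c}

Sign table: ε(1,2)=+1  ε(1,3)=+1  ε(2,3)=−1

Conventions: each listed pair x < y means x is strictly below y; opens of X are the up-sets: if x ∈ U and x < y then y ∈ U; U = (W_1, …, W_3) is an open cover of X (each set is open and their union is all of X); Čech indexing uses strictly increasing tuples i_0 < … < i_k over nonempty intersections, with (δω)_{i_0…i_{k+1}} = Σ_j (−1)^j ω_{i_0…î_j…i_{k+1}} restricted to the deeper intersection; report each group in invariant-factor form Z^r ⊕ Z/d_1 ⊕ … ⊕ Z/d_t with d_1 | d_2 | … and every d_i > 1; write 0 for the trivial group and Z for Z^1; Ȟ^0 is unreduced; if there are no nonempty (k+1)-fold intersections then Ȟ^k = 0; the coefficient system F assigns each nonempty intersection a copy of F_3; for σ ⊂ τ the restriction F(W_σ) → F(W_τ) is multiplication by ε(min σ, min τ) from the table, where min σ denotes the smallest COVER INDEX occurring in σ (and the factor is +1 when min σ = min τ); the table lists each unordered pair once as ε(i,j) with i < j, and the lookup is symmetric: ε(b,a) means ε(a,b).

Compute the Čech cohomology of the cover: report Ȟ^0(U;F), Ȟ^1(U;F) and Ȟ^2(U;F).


Ȟ^0 = Z/3 ⊕ Z/3, Ȟ^1 = 0, Ȟ^2 = 0

nonempty intersections:
  W13={b,c}
C dims 3,1; δ0: rk_F3 1
Ȟ^0: (3−1)−0=2 ⇒ Z/3 ⊕ Z/3
Ȟ^1: (1−0)−1=0 ⇒ 0
Ȟ^2: (0−0)−0=0 ⇒ 0


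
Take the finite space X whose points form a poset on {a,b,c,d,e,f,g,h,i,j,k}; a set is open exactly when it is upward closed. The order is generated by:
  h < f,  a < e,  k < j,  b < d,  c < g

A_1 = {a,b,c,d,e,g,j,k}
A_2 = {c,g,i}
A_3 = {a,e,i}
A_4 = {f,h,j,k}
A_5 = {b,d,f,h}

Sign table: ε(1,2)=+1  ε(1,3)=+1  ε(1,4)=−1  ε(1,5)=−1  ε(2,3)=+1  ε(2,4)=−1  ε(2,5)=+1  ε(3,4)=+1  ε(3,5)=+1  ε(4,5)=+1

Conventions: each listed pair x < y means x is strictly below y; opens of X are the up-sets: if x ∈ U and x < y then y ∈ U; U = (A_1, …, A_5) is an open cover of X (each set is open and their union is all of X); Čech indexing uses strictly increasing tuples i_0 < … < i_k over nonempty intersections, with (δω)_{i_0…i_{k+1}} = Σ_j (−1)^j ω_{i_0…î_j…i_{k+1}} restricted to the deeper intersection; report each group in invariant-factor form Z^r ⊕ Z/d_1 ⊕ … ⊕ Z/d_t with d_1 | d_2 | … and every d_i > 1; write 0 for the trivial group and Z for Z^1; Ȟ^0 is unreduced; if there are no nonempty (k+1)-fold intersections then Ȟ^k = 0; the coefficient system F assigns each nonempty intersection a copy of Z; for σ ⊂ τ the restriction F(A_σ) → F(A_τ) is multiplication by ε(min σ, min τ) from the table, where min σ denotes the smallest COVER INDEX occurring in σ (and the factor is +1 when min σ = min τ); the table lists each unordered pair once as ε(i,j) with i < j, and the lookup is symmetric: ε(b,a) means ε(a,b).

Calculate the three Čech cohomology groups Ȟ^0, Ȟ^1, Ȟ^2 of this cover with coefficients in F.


Ȟ^0 = Z; Ȟ^1 = Z^2; Ȟ^2 = 0

nonempty intersections:
  A12={c,g} A13={a,e} A14={j,k} A15={b,d} A23={i} A45={f,h}
C dims 5,6; δ0: rk 4, SNF 1^4
Ȟ^0: (5−4)−0=1 ⇒ Z
Ȟ^1: (6−0)−4=2 ⇒ Z^2
Ȟ^2: (0−0)−0=0 ⇒ 0


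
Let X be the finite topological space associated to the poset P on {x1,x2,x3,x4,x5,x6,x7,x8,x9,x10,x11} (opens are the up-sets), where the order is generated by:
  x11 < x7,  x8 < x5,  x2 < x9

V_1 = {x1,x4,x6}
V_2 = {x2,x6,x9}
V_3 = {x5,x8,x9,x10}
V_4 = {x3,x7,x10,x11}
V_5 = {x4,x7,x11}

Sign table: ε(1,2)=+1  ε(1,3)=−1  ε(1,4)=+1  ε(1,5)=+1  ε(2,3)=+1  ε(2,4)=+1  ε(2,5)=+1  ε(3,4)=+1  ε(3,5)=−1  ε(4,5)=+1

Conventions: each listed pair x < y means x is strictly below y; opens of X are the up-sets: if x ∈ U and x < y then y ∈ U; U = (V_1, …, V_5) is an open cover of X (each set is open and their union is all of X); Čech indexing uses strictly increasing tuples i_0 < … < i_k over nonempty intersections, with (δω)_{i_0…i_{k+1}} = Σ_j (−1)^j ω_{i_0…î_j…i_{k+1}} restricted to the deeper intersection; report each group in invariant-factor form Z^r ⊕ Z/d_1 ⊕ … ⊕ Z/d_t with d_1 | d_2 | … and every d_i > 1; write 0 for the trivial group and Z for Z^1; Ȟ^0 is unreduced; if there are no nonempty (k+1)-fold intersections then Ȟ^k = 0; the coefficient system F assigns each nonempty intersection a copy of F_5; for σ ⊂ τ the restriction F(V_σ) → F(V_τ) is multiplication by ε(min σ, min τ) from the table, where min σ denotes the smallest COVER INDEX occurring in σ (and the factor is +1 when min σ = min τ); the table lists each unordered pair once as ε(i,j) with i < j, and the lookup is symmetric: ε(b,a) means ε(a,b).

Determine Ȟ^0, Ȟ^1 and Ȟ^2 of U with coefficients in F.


Ȟ^0(U;F) ≅ Z/5,  Ȟ^1(U;F) ≅ Z/5,  Ȟ^2(U;F) ≅ 0

cover nerve:
  V12={x6} V15={x4} V23={x9} V34={x10} V45={x7,x11}
C dims 5,5; δ0: rk_F5 4
Ȟ^0: (5−4)−0=1 ⇒ Z/5
Ȟ^1: (5−0)−4=1 ⇒ Z/5
Ȟ^2: (0−0)−0=0 ⇒ 0


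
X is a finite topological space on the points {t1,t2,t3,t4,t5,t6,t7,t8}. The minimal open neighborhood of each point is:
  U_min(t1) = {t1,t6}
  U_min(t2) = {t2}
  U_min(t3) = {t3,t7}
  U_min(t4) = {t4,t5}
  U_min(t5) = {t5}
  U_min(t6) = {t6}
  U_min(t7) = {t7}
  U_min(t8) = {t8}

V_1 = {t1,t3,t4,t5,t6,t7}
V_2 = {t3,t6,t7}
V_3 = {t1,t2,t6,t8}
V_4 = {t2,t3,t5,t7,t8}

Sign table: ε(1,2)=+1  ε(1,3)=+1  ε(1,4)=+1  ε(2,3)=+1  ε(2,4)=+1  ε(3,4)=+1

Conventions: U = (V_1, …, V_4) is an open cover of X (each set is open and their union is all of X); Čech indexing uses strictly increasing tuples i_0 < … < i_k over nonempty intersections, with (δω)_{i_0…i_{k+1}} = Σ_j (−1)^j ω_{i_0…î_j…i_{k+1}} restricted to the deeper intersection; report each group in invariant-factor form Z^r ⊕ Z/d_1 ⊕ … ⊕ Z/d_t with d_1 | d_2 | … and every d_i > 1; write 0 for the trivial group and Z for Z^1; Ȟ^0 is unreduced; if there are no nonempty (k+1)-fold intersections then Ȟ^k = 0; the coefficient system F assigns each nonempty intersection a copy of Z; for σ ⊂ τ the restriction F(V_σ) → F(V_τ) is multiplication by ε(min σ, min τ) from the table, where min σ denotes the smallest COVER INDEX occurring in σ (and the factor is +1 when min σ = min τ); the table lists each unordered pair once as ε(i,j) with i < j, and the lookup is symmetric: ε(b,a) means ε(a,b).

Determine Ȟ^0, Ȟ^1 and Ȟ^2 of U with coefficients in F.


Ȟ^0 ≅ Z, Ȟ^1 ≅ Z and Ȟ^2 ≅ 0

nerve simplices:
  V12={t3,t6,t7} V13={t1,t6} V14={t3,t5,t7} V23={t6} V24={t3,t7} V34={t2,t8}
  V123={t6} V124={t3,t7}
C dims 4,6,2; δ0: rk 3, SNF 1^3; δ1: rk 2, SNF 1^2
degree 0: 4−3−0 = 1 → Ȟ^0 ≅ Z
degree 1: 6−2−3 = 1 → Ȟ^1 ≅ Z
degree 2: 2−0−2 = 0 → Ȟ^2 ≅ 0


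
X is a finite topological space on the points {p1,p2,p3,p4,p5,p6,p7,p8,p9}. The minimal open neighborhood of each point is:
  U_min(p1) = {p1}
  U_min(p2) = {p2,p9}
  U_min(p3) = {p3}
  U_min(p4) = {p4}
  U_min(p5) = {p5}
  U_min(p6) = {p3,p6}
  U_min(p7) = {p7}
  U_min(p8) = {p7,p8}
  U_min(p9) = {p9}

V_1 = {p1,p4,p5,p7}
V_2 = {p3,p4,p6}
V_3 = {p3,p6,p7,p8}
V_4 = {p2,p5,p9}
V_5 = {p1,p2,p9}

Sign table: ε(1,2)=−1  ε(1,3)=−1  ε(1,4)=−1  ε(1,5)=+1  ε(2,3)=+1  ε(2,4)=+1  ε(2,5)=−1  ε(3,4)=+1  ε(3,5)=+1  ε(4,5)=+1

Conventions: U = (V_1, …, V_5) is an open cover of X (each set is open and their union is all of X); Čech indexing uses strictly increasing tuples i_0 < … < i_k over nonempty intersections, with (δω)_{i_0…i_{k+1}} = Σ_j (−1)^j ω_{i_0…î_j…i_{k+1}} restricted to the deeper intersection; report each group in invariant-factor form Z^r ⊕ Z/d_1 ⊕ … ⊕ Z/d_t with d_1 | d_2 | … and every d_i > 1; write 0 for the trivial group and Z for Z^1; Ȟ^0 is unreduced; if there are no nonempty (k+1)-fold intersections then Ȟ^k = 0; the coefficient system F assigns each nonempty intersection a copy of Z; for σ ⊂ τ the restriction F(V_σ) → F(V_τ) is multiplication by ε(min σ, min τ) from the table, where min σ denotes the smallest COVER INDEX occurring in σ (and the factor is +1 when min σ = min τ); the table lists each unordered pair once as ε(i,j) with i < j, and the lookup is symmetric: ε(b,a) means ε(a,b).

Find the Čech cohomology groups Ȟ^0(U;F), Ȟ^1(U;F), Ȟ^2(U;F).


nerve simplices:
  V12={p4} V13={p7} V14={p5} V15={p1} V23={p3,p6} V45={p2,p9}
C dims 5,6; δ0: rk 5, SNF 1^4·2
degree 0: 5−5−0 = 0 → Ȟ^0 ≅ 0
degree 1: 6−0−5 = 1 plus torsion [2] → Ȟ^1 ≅ Z ⊕ Z/2
degree 2: 0−0−0 = 0 → Ȟ^2 ≅ 0

Ȟ^0 ≅ 0, Ȟ^1 ≅ Z ⊕ Z/2 and Ȟ^2 ≅ 0


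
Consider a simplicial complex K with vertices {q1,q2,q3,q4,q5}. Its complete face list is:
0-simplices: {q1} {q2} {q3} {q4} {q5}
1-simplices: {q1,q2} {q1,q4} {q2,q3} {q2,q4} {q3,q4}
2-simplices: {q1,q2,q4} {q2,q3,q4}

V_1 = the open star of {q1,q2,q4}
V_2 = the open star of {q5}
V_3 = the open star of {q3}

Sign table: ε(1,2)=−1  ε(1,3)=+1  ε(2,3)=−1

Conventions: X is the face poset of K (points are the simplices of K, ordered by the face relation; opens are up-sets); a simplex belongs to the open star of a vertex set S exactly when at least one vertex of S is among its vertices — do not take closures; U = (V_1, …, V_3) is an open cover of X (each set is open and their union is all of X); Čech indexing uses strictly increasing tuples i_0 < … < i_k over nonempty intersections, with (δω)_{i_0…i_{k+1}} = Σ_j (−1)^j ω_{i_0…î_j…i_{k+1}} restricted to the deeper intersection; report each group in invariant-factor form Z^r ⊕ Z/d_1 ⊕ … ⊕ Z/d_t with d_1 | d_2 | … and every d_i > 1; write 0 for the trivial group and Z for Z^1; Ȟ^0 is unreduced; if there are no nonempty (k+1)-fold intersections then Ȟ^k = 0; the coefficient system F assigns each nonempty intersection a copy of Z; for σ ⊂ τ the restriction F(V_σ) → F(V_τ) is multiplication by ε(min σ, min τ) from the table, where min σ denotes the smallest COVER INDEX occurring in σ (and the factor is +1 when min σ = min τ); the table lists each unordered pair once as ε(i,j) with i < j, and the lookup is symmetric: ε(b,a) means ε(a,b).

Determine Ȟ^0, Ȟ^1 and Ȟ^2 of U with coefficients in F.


nonempty intersections:
  V1={{q1},{q2},{q4},{q1,q2},{q1,q4},{q2,q3},{q2,q4},{q3,q4},{q1,q2,q4},{q2,q3,q4}} V2={{q5}} V3={{q3},{q2,q3},{q3,q4},{q2,q3,q4}}
  V13={{q2,q3},{q3,q4},{q2,q3,q4}}
C dims 3,1; δ0: rk 1, SNF 1^1
Ȟ^0: (3−1)−0=2 ⇒ Z^2
Ȟ^1: (1−0)−1=0 ⇒ 0
Ȟ^2: (0−0)−0=0 ⇒ 0

Ȟ^0(U;F) ≅ Z^2; Ȟ^1(U;F) ≅ 0; Ȟ^2(U;F) ≅ 0


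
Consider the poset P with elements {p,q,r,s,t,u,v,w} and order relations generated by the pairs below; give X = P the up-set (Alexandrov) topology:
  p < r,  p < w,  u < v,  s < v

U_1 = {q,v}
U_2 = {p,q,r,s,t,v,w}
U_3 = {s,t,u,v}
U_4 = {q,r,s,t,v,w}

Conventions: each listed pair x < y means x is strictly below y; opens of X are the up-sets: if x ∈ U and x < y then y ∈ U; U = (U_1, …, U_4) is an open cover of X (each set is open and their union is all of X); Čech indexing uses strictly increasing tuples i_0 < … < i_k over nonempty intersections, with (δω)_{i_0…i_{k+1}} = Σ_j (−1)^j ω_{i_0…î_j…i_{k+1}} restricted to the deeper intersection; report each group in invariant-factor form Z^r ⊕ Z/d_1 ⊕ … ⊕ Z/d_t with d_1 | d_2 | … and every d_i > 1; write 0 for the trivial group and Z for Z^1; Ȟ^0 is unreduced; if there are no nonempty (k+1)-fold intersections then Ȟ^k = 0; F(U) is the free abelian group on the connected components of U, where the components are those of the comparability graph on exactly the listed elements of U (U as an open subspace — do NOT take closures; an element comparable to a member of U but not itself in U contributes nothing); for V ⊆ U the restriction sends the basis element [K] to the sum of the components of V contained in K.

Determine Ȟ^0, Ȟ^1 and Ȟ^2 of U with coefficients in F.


intersection data:
  U12={q,v} U13={v} U14={q,v} U23={s,t,v} U24={q,r,s,t,v,w} U34={s,t,v}
  U123={v} U124={q,v} U134={v} U234={s,t,v}
  U1234={v}
components per intersection:
  U1: {q} {v}
  U2: {p,r,w} {q} {s,v} {t}
  U3: {s,u,v} {t}
  U4: {q} {r} {s,v} {t} {w}
  U12: {q} {v}
  U13: {v}
  U14: {q} {v}
  U23: {s,v} {t}
  U24: {q} {r} {s,v} {t} {w}
  U34: {s,v} {t}
  U123: {v}
  U124: {q} {v}
  U134: {v}
  U234: {s,v} {t}
  U1234: {v}
C dims 13,14,6,1; δ0: rk 9, SNF 1^9; δ1: rk 5, SNF 1^5; δ2: rk 1, SNF 1^1
Ȟ^0 = (13 − 9) − 0 = 4, so Ȟ^0 ≅ Z^4
Ȟ^1 = (14 − 5) − 9 = 0, so Ȟ^1 ≅ 0
Ȟ^2 = (6 − 1) − 5 = 0, so Ȟ^2 ≅ 0

Ȟ^0 ≅ Z^4; Ȟ^1 ≅ 0; Ȟ^2 ≅ 0


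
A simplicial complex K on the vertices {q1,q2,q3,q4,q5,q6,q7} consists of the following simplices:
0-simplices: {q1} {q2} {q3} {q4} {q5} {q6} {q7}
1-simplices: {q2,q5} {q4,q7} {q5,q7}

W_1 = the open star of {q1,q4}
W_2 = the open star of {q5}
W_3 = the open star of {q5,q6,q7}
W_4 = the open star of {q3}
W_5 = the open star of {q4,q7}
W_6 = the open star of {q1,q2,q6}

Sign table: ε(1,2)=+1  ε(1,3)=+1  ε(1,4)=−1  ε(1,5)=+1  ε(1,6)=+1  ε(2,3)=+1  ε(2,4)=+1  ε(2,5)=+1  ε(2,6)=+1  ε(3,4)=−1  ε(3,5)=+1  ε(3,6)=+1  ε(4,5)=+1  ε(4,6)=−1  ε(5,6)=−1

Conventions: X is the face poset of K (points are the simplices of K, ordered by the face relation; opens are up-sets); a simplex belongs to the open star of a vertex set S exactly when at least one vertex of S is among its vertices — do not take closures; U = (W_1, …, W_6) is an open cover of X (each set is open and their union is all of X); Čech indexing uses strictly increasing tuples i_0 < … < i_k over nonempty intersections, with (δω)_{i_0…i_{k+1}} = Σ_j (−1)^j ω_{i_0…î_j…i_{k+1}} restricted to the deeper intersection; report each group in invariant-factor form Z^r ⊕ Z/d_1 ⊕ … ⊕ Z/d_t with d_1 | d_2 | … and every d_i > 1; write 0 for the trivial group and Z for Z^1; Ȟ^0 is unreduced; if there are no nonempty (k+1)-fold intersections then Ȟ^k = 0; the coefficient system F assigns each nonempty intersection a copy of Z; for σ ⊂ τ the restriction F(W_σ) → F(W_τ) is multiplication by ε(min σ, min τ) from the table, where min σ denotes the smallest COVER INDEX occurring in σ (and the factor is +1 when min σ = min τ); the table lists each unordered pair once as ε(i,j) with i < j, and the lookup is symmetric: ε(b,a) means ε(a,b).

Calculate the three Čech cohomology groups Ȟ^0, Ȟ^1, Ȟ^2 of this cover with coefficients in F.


nerve simplices:
  W1={{q1},{q4},{q4,q7}} W2={{q5},{q2,q5},{q5,q7}} W3={{q5},{q6},{q7},{q2,q5},{q4,q7},{q5,q7}} W4={{q3}} W5={{q4},{q7},{q4,q7},{q5,q7}} W6={{q1},{q2},{q6},{q2,q5}}
  W13={{q4,q7}} W15={{q4},{q4,q7}} W16={{q1}} W23={{q5},{q2,q5},{q5,q7}} W25={{q5,q7}} W26={{q2,q5}} W35={{q7},{q4,q7},{q5,q7}} W36={{q6},{q2,q5}}
  W135={{q4,q7}} W235={{q5,q7}} W236={{q2,q5}}
C dims 6,8,3; δ0: rk 4, SNF 1^4; δ1: rk 3, SNF 1^3
degree 0: 6−4−0 = 2 → Ȟ^0 ≅ Z^2
degree 1: 8−3−4 = 1 → Ȟ^1 ≅ Z
degree 2: 3−0−3 = 0 → Ȟ^2 ≅ 0

Ȟ^0(U;F) ≅ Z^2,  Ȟ^1(U;F) ≅ Z,  Ȟ^2(U;F) ≅ 0
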